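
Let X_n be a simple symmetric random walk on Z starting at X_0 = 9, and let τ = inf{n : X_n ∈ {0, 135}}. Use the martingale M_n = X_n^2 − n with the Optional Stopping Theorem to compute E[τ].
E[τ] = 1134

M_n = X_n^2 − n is a martingale (since E[X_{n+1}^2 | F_n] = X_n^2 + 1). By OST (τ has finite mean in a bounded region), E[M_τ] = E[M_0] = X_0^2 − 0 = 9^2 = 81. Also E[M_τ] = E[X_τ^2] − E[τ]. The walk exits at 0 or 135, with P(hit 135 first) = 9/135, so E[X_τ^2] = 135^2 · 9/135 + 0 = 1215. Thus E[τ] = E[X_τ^2] − E[M_τ] = 1215 − 81 = 1134 = 9(135 − 9) = 1134.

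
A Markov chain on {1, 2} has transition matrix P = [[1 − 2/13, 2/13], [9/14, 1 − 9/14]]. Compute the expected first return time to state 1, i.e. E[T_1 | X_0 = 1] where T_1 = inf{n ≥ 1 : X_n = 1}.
E[T_1 | X_0 = 1] = 1/π_1 = 145/117

For an irreducible recurrent Markov chain with stationary distribution π, E[T_i | X_0 = i] = 1/π_i (Kac's formula). Here π_1 = (9/14)/(2/13 + 9/14) = (9/14)/(145/182) = 117/145, so E[T_1 | X_0 = 1] = 1/π_1 = (2/13 + 9/14)/(9/14) = (145/182)/(9/14) = 145/117.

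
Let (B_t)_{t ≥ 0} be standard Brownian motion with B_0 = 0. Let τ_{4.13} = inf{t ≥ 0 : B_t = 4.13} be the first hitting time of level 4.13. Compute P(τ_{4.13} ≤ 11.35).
P(τ_{4.13} ≤ 11.35) = 2(1 − Φ(4.13/√11.35)) = 2(1 − Φ(1.2259)) ≈ 0.2202

By the reflection principle for standard BM, P(τ_b ≤ t) = 2 · P(B_t ≥ b). Since B_t ~ N(0, t), P(B_t ≥ 4.13) = 1 − Φ(4.13/√t) = 1 − Φ(4.13/√11.35) = 1 − Φ(1.2259) ≈ 0.11012. Doubling: P(τ_{4.13} ≤ 11.35) ≈ 2 · 0.11012 = 0.22024 ≈ 0.2202.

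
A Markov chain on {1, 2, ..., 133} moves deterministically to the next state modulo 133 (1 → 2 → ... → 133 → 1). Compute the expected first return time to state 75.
E[T_75 | X_0 = 75] = 133

The chain cycles deterministically, so starting at state 75 it returns in exactly 133 steps. Equivalently, the stationary distribution is uniform π_j = 1/133 for every state j, so by Kac's formula E[T_75] = 1/π_75 = 133.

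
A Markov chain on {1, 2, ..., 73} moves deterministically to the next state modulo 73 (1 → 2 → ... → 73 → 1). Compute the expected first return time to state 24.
E[T_24 | X_0 = 24] = 73

The chain cycles deterministically, so starting at state 24 it returns in exactly 73 steps. Equivalently, the stationary distribution is uniform π_j = 1/73 for every state j, so by Kac's formula E[T_24] = 1/π_24 = 73.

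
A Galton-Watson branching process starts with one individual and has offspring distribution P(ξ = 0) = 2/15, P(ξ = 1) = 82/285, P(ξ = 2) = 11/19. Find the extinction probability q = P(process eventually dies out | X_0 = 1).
q = 38/165

The pgf is f(s) = 2/15 + 82/285·s + 11/19·s². The extinction probability q is the smallest fixed point of f in [0, 1]. Setting s = f(s):
  11/19·s² + (82/285 − 1)·s + 2/15 = 0
  11/19·s² − (2/15 + 11/19)·s + 2/15 = 0
which factors as (s − 1)·(11/19·s − 2/15) = 0, giving roots s = 1 and s = (2/15)/(11/19) = 38/165.
Mean offspring μ = 82/285 + 2·11/19 = 412/285 > 1 (supercritical), so q < 1. The extinction probability is the smaller root: q = (2/15)/(11/19) = 38/165.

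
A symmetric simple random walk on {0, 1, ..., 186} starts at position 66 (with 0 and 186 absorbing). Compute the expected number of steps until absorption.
E[τ | X_0 = 66] = 7920

Let v_k = E[τ | X_0 = k]. Boundary: v_0 = v_186 = 0. Recurrence: v_k = 1 + (v_{k-1} + v_{k+1})/2 for 1 ≤ k ≤ 185. The particular solution to v_k − (v_{k-1} + v_{k+1})/2 = 1 is v_k = −k^2. Adding homogeneous solution A + B k and matching boundaries gives v_k = k (186 − k). Substituting k = 66: v_66 = 66 · 120 = 7920.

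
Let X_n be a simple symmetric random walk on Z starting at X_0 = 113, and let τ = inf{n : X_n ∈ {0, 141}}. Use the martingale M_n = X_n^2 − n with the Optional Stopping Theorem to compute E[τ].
E[τ] = 3164

M_n = X_n^2 − n is a martingale (since E[X_{n+1}^2 | F_n] = X_n^2 + 1). By OST (τ has finite mean in a bounded region), E[M_τ] = E[M_0] = X_0^2 − 0 = 113^2 = 12769. Also E[M_τ] = E[X_τ^2] − E[τ]. The walk exits at 0 or 141, with P(hit 141 first) = 113/141, so E[X_τ^2] = 141^2 · 113/141 + 0 = 15933. Thus E[τ] = E[X_τ^2] − E[M_τ] = 15933 − 12769 = 3164 = 113(141 − 113) = 3164.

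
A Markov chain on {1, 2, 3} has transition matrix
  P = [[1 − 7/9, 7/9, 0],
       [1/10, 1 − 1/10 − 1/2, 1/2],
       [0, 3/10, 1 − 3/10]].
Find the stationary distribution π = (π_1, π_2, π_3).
π = (27/587, 210/587, 350/587)

This is a birth-death chain on three states, which satisfies detailed balance: π_1 · P_{12} = π_2 · P_{21} and π_2 · P_{23} = π_3 · P_{32}.
From π_1 · 7/9 = π_2 · 1/10: π_2/π_1 = (7/9)/(1/10) = 70/9.
From π_2 · 1/2 = π_3 · 3/10: π_3/π_2 = (1/2)/(3/10) = 5/3.
Take π_1 proportional to 1; then unnormalized π = (1, 70/9, 350/27). Normalize by dividing by the sum 587/27:
  π = (27/587, 210/587, 350/587).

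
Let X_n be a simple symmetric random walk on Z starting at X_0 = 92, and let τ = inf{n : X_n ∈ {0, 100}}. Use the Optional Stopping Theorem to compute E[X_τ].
E[X_τ] = 92

X_n is a martingale and τ is a bounded-mean stopping time (indeed τ is finite a.s. with bounded expectation since the walk is in a bounded region). By the OST, E[X_τ] = E[X_0] = 92. Equivalently: E[X_τ] = 100 · P(hit 100 first) + 0 · P(hit 0 first) = 100 · (92/100) = 92.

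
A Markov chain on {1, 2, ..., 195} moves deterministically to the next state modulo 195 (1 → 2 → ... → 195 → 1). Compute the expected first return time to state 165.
E[T_165 | X_0 = 165] = 195

The chain cycles deterministically, so starting at state 165 it returns in exactly 195 steps. Equivalently, the stationary distribution is uniform π_j = 1/195 for every state j, so by Kac's formula E[T_165] = 1/π_165 = 195.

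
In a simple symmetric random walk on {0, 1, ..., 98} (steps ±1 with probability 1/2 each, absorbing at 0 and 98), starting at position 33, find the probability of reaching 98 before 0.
P(hit 98 before 0) = 33/98

Let u_k = P(hit 98 before 0 | start at k). Then u_0 = 0, u_98 = 1, and u_k = u_{k-1}/2 + u_{k+1}/2 for 1 ≤ k ≤ 97. This harmonic recurrence is solved by u_k = k/98, giving u_33 = 33/98.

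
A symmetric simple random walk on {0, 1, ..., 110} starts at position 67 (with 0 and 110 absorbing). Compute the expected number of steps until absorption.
E[τ | X_0 = 67] = 2881

Let v_k = E[τ | X_0 = k]. Boundary: v_0 = v_110 = 0. Recurrence: v_k = 1 + (v_{k-1} + v_{k+1})/2 for 1 ≤ k ≤ 109. The particular solution to v_k − (v_{k-1} + v_{k+1})/2 = 1 is v_k = −k^2. Adding homogeneous solution A + B k and matching boundaries gives v_k = k (110 − k). Substituting k = 67: v_67 = 67 · 43 = 2881.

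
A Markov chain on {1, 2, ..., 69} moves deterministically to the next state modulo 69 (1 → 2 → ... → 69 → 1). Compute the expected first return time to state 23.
E[T_23 | X_0 = 23] = 69

The chain cycles deterministically, so starting at state 23 it returns in exactly 69 steps. Equivalently, the stationary distribution is uniform π_j = 1/69 for every state j, so by Kac's formula E[T_23] = 1/π_23 = 69.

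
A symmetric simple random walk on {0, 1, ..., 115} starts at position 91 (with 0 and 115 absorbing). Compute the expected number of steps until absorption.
E[τ | X_0 = 91] = 2184

Let v_k = E[τ | X_0 = k]. Boundary: v_0 = v_115 = 0. Recurrence: v_k = 1 + (v_{k-1} + v_{k+1})/2 for 1 ≤ k ≤ 114. The particular solution to v_k − (v_{k-1} + v_{k+1})/2 = 1 is v_k = −k^2. Adding homogeneous solution A + B k and matching boundaries gives v_k = k (115 − k). Substituting k = 91: v_91 = 91 · 24 = 2184.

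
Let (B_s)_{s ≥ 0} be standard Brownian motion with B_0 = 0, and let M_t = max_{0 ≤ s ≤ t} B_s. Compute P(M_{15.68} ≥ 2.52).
P(M_{15.68} ≥ 2.52) = 2·P(B_{15.68} ≥ 2.52) = 2(1 − Φ(2.52/√15.68)) ≈ 0.5245

By the reflection principle for Brownian motion, P(M_t ≥ a) = 2 · P(B_t ≥ a) for a ≥ 0. Since B_t ~ N(0, t), P(B_t ≥ 2.52) = 1 − Φ(2.52/√t) = 1 − Φ(2.52/√15.68) = 1 − Φ(0.6364). So
  P(M_{15.68} ≥ 2.52) = 2(1 − Φ(0.6364)) ≈ 0.5245.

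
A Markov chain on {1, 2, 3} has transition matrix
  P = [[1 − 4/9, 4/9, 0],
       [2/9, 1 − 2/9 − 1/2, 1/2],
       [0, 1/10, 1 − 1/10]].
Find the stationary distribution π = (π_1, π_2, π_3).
π = (1/13, 2/13, 10/13)

This is a birth-death chain on three states, which satisfies detailed balance: π_1 · P_{12} = π_2 · P_{21} and π_2 · P_{23} = π_3 · P_{32}.
From π_1 · 4/9 = π_2 · 2/9: π_2/π_1 = (4/9)/(2/9) = 2.
From π_2 · 1/2 = π_3 · 1/10: π_3/π_2 = (1/2)/(1/10) = 5.
Take π_1 proportional to 1; then unnormalized π = (1, 2, 10). Normalize by dividing by the sum 13:
  π = (1/13, 2/13, 10/13).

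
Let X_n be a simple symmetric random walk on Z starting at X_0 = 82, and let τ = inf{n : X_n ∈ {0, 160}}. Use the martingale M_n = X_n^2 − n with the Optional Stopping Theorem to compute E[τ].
E[τ] = 6396

M_n = X_n^2 − n is a martingale (since E[X_{n+1}^2 | F_n] = X_n^2 + 1). By OST (τ has finite mean in a bounded region), E[M_τ] = E[M_0] = X_0^2 − 0 = 82^2 = 6724. Also E[M_τ] = E[X_τ^2] − E[τ]. The walk exits at 0 or 160, with P(hit 160 first) = 82/160, so E[X_τ^2] = 160^2 · 82/160 + 0 = 13120. Thus E[τ] = E[X_τ^2] − E[M_τ] = 13120 − 6724 = 6396 = 82(160 − 82) = 6396.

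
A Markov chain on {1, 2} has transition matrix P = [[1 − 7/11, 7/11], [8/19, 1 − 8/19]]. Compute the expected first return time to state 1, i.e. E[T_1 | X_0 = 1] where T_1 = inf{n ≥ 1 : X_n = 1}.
E[T_1 | X_0 = 1] = 1/π_1 = 221/88

For an irreducible recurrent Markov chain with stationary distribution π, E[T_i | X_0 = i] = 1/π_i (Kac's formula). Here π_1 = (8/19)/(7/11 + 8/19) = (8/19)/(221/209) = 88/221, so E[T_1 | X_0 = 1] = 1/π_1 = (7/11 + 8/19)/(8/19) = (221/209)/(8/19) = 221/88.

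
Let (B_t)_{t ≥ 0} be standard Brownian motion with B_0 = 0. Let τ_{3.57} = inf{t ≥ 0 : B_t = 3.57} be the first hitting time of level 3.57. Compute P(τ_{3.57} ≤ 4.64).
P(τ_{3.57} ≤ 4.64) = 2(1 − Φ(3.57/√4.64)) = 2(1 − Φ(1.6573)) ≈ 0.0975

By the reflection principle for standard BM, P(τ_b ≤ t) = 2 · P(B_t ≥ b). Since B_t ~ N(0, t), P(B_t ≥ 3.57) = 1 − Φ(3.57/√t) = 1 − Φ(3.57/√4.64) = 1 − Φ(1.6573) ≈ 0.04873. Doubling: P(τ_{3.57} ≤ 4.64) ≈ 2 · 0.04873 = 0.09746 ≈ 0.0975.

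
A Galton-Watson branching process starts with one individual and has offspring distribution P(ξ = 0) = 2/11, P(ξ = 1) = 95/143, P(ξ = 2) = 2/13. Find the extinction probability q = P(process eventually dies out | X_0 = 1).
q = 1

Mean offspring μ = 0·2/11 + 1·95/143 + 2·2/13 = 139/143 ≤ 1. For μ ≤ 1 with offspring not concentrated at 1, the Galton-Watson process goes extinct almost surely, so q = 1.
(Algebraic check: The pgf is f(s) = 2/11 + 95/143·s + 2/13·s². The extinction probability q is the smallest fixed point of f in [0, 1]. Setting s = f(s):
  2/13·s² + (95/143 − 1)·s + 2/11 = 0
  2/13·s² − (2/11 + 2/13)·s + 2/11 = 0
which factors as (s − 1)·(2/13·s − 2/11) = 0, giving roots s = 1 and s = (2/11)/(2/13) = 13/11. Since 13/11 ≥ 1, the smallest root in [0, 1] is s = 1.)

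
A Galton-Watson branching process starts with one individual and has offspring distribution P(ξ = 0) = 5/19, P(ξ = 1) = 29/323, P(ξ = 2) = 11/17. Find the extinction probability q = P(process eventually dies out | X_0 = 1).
q = 85/209

The pgf is f(s) = 5/19 + 29/323·s + 11/17·s². The extinction probability q is the smallest fixed point of f in [0, 1]. Setting s = f(s):
  11/17·s² + (29/323 − 1)·s + 5/19 = 0
  11/17·s² − (5/19 + 11/17)·s + 5/19 = 0
which factors as (s − 1)·(11/17·s − 5/19) = 0, giving roots s = 1 and s = (5/19)/(11/17) = 85/209.
Mean offspring μ = 29/323 + 2·11/17 = 447/323 > 1 (supercritical), so q < 1. The extinction probability is the smaller root: q = (5/19)/(11/17) = 85/209.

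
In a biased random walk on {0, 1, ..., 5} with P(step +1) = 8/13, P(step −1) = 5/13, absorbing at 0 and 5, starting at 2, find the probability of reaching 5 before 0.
P(hit 5 before 0) = (1 − (5/8)^2) / (1 − (5/8)^5) = 6656/9881

Let u_k denote P(reach 5 before 0 | start at k). Boundary: u_0 = 0, u_5 = 1. Recurrence: u_k = 8/13·u_{k+1} + 5/13·u_{k-1} for 1 ≤ k ≤ 4. Try u_k = A + B·r^k with r = q/p = (5/13)/(8/13) = 5/8. Substitution satisfies the recurrence; boundary conditions give:
  u_k = (1 − r^k) / (1 − r^N) = (1 − (5/8)^2) / (1 − (5/8)^5) = 6656/9881.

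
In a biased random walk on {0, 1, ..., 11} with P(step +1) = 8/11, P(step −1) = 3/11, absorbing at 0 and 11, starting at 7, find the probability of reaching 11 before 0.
P(hit 11 before 0) = (1 − (3/8)^7) / (1 − (3/8)^11) = 1716195328/1717951489

Let u_k denote P(reach 11 before 0 | start at k). Boundary: u_0 = 0, u_11 = 1. Recurrence: u_k = 8/11·u_{k+1} + 3/11·u_{k-1} for 1 ≤ k ≤ 10. Try u_k = A + B·r^k with r = q/p = (3/11)/(8/11) = 3/8. Substitution satisfies the recurrence; boundary conditions give:
  u_k = (1 − r^k) / (1 − r^N) = (1 − (3/8)^7) / (1 − (3/8)^11) = 1716195328/1717951489.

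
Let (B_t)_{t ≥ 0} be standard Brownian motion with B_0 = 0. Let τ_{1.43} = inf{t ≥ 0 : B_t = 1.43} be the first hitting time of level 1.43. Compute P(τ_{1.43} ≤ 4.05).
P(τ_{1.43} ≤ 4.05) = 2(1 − Φ(1.43/√4.05)) = 2(1 − Φ(0.7106)) ≈ 0.4773

By the reflection principle for standard BM, P(τ_b ≤ t) = 2 · P(B_t ≥ b). Since B_t ~ N(0, t), P(B_t ≥ 1.43) = 1 − Φ(1.43/√t) = 1 − Φ(1.43/√4.05) = 1 − Φ(0.7106) ≈ 0.23867. Doubling: P(τ_{1.43} ≤ 4.05) ≈ 2 · 0.23867 = 0.47734 ≈ 0.4773.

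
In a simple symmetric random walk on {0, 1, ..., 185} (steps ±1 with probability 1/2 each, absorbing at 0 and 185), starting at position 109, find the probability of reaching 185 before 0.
P(hit 185 before 0) = 109/185

Let u_k = P(hit 185 before 0 | start at k). Then u_0 = 0, u_185 = 1, and u_k = u_{k-1}/2 + u_{k+1}/2 for 1 ≤ k ≤ 184. This harmonic recurrence is solved by u_k = k/185, giving u_109 = 109/185.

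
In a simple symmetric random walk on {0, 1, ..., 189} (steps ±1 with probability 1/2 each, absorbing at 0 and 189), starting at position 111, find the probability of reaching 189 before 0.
P(hit 189 before 0) = 111/189 = 37/63

Let u_k = P(hit 189 before 0 | start at k). Then u_0 = 0, u_189 = 1, and u_k = u_{k-1}/2 + u_{k+1}/2 for 1 ≤ k ≤ 188. This harmonic recurrence is solved by u_k = k/189, giving u_111 = 111/189 = 37/63.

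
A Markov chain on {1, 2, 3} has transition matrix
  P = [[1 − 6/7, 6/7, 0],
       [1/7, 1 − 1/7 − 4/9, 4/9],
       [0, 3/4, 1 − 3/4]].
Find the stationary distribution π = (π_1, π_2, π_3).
π = (9/95, 54/95, 32/95)

This is a birth-death chain on three states, which satisfies detailed balance: π_1 · P_{12} = π_2 · P_{21} and π_2 · P_{23} = π_3 · P_{32}.
From π_1 · 6/7 = π_2 · 1/7: π_2/π_1 = (6/7)/(1/7) = 6.
From π_2 · 4/9 = π_3 · 3/4: π_3/π_2 = (4/9)/(3/4) = 16/27.
Take π_1 proportional to 1; then unnormalized π = (1, 6, 32/9). Normalize by dividing by the sum 95/9:
  π = (9/95, 54/95, 32/95).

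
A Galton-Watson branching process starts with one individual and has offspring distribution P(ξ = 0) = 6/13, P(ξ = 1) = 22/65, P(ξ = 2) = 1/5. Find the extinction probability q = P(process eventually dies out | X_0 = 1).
q = 1

Mean offspring μ = 0·6/13 + 1·22/65 + 2·1/5 = 48/65 ≤ 1. For μ ≤ 1 with offspring not concentrated at 1, the Galton-Watson process goes extinct almost surely, so q = 1.
(Algebraic check: The pgf is f(s) = 6/13 + 22/65·s + 1/5·s². The extinction probability q is the smallest fixed point of f in [0, 1]. Setting s = f(s):
  1/5·s² + (22/65 − 1)·s + 6/13 = 0
  1/5·s² − (6/13 + 1/5)·s + 6/13 = 0
which factors as (s − 1)·(1/5·s − 6/13) = 0, giving roots s = 1 and s = (6/13)/(1/5) = 30/13. Since 30/13 ≥ 1, the smallest root in [0, 1] is s = 1.)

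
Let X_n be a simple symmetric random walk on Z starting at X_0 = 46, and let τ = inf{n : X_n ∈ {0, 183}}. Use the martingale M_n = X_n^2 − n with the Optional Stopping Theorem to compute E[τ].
E[τ] = 6302

M_n = X_n^2 − n is a martingale (since E[X_{n+1}^2 | F_n] = X_n^2 + 1). By OST (τ has finite mean in a bounded region), E[M_τ] = E[M_0] = X_0^2 − 0 = 46^2 = 2116. Also E[M_τ] = E[X_τ^2] − E[τ]. The walk exits at 0 or 183, with P(hit 183 first) = 46/183, so E[X_τ^2] = 183^2 · 46/183 + 0 = 8418. Thus E[τ] = E[X_τ^2] − E[M_τ] = 8418 − 2116 = 6302 = 46(183 − 46) = 6302.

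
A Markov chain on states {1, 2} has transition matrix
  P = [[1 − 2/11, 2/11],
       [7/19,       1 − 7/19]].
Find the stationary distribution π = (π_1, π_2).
π_1 = 77/115, π_2 = 38/115

Solve πP = π with π_1 + π_2 = 1. From πP = π: π_1 · (1 − 2/11) + π_2 · 7/19 = π_1 ⇒ π_2 · 7/19 = π_1 · 2/11 ⇒ π_2/π_1 = (2/11)/(7/19) = 38/77. Together with π_1 + π_2 = 1:
  π_1 = (7/19)/(2/11 + 7/19) = (7/19)/(115/209) = 77/115,
  π_2 = (2/11)/(2/11 + 7/19) = (2/11)/(115/209) = 38/115.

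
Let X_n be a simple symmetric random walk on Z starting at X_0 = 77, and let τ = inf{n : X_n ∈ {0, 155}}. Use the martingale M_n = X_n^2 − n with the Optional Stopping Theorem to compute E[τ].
E[τ] = 6006

M_n = X_n^2 − n is a martingale (since E[X_{n+1}^2 | F_n] = X_n^2 + 1). By OST (τ has finite mean in a bounded region), E[M_τ] = E[M_0] = X_0^2 − 0 = 77^2 = 5929. Also E[M_τ] = E[X_τ^2] − E[τ]. The walk exits at 0 or 155, with P(hit 155 first) = 77/155, so E[X_τ^2] = 155^2 · 77/155 + 0 = 11935. Thus E[τ] = E[X_τ^2] − E[M_τ] = 11935 − 5929 = 6006 = 77(155 − 77) = 6006.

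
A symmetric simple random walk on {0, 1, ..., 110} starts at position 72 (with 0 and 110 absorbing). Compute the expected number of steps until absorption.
E[τ | X_0 = 72] = 2736

Let v_k = E[τ | X_0 = k]. Boundary: v_0 = v_110 = 0. Recurrence: v_k = 1 + (v_{k-1} + v_{k+1})/2 for 1 ≤ k ≤ 109. The particular solution to v_k − (v_{k-1} + v_{k+1})/2 = 1 is v_k = −k^2. Adding homogeneous solution A + B k and matching boundaries gives v_k = k (110 − k). Substituting k = 72: v_72 = 72 · 38 = 2736.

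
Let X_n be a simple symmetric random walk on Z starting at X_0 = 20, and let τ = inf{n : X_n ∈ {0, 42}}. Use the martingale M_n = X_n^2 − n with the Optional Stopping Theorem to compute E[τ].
E[τ] = 440

M_n = X_n^2 − n is a martingale (since E[X_{n+1}^2 | F_n] = X_n^2 + 1). By OST (τ has finite mean in a bounded region), E[M_τ] = E[M_0] = X_0^2 − 0 = 20^2 = 400. Also E[M_τ] = E[X_τ^2] − E[τ]. The walk exits at 0 or 42, with P(hit 42 first) = 20/42, so E[X_τ^2] = 42^2 · 20/42 + 0 = 840. Thus E[τ] = E[X_τ^2] − E[M_τ] = 840 − 400 = 440 = 20(42 − 20) = 440.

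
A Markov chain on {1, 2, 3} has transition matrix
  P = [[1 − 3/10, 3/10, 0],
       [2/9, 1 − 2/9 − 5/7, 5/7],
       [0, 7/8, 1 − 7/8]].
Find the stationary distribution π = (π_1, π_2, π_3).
π = (980/3383, 1323/3383, 1080/3383)

This is a birth-death chain on three states, which satisfies detailed balance: π_1 · P_{12} = π_2 · P_{21} and π_2 · P_{23} = π_3 · P_{32}.
From π_1 · 3/10 = π_2 · 2/9: π_2/π_1 = (3/10)/(2/9) = 27/20.
From π_2 · 5/7 = π_3 · 7/8: π_3/π_2 = (5/7)/(7/8) = 40/49.
Take π_1 proportional to 1; then unnormalized π = (1, 27/20, 54/49). Normalize by dividing by the sum 3383/980:
  π = (980/3383, 1323/3383, 1080/3383).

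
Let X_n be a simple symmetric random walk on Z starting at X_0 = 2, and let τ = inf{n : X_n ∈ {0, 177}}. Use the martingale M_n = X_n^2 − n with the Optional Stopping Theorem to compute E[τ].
E[τ] = 350

M_n = X_n^2 − n is a martingale (since E[X_{n+1}^2 | F_n] = X_n^2 + 1). By OST (τ has finite mean in a bounded region), E[M_τ] = E[M_0] = X_0^2 − 0 = 2^2 = 4. Also E[M_τ] = E[X_τ^2] − E[τ]. The walk exits at 0 or 177, with P(hit 177 first) = 2/177, so E[X_τ^2] = 177^2 · 2/177 + 0 = 354. Thus E[τ] = E[X_τ^2] − E[M_τ] = 354 − 4 = 350 = 2(177 − 2) = 350.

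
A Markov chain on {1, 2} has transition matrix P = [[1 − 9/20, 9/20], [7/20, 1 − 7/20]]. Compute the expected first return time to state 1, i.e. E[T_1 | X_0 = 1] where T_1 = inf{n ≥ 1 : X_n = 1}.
E[T_1 | X_0 = 1] = 1/π_1 = 16/7

For an irreducible recurrent Markov chain with stationary distribution π, E[T_i | X_0 = i] = 1/π_i (Kac's formula). Here π_1 = (7/20)/(9/20 + 7/20) = (7/20)/(4/5) = 7/16, so E[T_1 | X_0 = 1] = 1/π_1 = (9/20 + 7/20)/(7/20) = (4/5)/(7/20) = 16/7.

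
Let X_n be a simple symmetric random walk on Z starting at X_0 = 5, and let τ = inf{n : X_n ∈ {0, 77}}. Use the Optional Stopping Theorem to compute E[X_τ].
E[X_τ] = 5

X_n is a martingale and τ is a bounded-mean stopping time (indeed τ is finite a.s. with bounded expectation since the walk is in a bounded region). By the OST, E[X_τ] = E[X_0] = 5. Equivalently: E[X_τ] = 77 · P(hit 77 first) + 0 · P(hit 0 first) = 77 · (5/77) = 5.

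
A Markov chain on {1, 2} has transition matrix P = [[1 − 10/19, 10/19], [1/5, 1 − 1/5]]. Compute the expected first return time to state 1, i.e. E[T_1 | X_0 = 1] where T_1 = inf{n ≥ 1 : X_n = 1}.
E[T_1 | X_0 = 1] = 1/π_1 = 69/19

For an irreducible recurrent Markov chain with stationary distribution π, E[T_i | X_0 = i] = 1/π_i (Kac's formula). Here π_1 = (1/5)/(10/19 + 1/5) = (1/5)/(69/95) = 19/69, so E[T_1 | X_0 = 1] = 1/π_1 = (10/19 + 1/5)/(1/5) = (69/95)/(1/5) = 69/19.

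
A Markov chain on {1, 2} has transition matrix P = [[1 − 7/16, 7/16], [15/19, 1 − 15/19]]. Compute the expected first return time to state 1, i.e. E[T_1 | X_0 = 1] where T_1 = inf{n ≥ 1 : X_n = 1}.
E[T_1 | X_0 = 1] = 1/π_1 = 373/240

For an irreducible recurrent Markov chain with stationary distribution π, E[T_i | X_0 = i] = 1/π_i (Kac's formula). Here π_1 = (15/19)/(7/16 + 15/19) = (15/19)/(373/304) = 240/373, so E[T_1 | X_0 = 1] = 1/π_1 = (7/16 + 15/19)/(15/19) = (373/304)/(15/19) = 373/240.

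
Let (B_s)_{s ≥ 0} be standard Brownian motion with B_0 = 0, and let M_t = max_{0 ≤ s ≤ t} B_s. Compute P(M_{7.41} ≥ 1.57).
P(M_{7.41} ≥ 1.57) = 2·P(B_{7.41} ≥ 1.57) = 2(1 − Φ(1.57/√7.41)) ≈ 0.5641

By the reflection principle for Brownian motion, P(M_t ≥ a) = 2 · P(B_t ≥ a) for a ≥ 0. Since B_t ~ N(0, t), P(B_t ≥ 1.57) = 1 − Φ(1.57/√t) = 1 − Φ(1.57/√7.41) = 1 − Φ(0.5768). So
  P(M_{7.41} ≥ 1.57) = 2(1 − Φ(0.5768)) ≈ 0.5641.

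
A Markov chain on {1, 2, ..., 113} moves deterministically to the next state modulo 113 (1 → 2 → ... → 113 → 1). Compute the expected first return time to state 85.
E[T_85 | X_0 = 85] = 113

The chain cycles deterministically, so starting at state 85 it returns in exactly 113 steps. Equivalently, the stationary distribution is uniform π_j = 1/113 for every state j, so by Kac's formula E[T_85] = 1/π_85 = 113.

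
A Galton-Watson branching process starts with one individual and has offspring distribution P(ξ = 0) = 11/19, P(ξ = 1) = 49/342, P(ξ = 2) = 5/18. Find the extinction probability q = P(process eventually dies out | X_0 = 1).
q = 1

Mean offspring μ = 0·11/19 + 1·49/342 + 2·5/18 = 239/342 ≤ 1. For μ ≤ 1 with offspring not concentrated at 1, the Galton-Watson process goes extinct almost surely, so q = 1.
(Algebraic check: The pgf is f(s) = 11/19 + 49/342·s + 5/18·s². The extinction probability q is the smallest fixed point of f in [0, 1]. Setting s = f(s):
  5/18·s² + (49/342 − 1)·s + 11/19 = 0
  5/18·s² − (11/19 + 5/18)·s + 11/19 = 0
which factors as (s − 1)·(5/18·s − 11/19) = 0, giving roots s = 1 and s = (11/19)/(5/18) = 198/95. Since 198/95 ≥ 1, the smallest root in [0, 1] is s = 1.)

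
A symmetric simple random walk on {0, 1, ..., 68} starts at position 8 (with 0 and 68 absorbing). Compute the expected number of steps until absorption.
E[τ | X_0 = 8] = 480

Let v_k = E[τ | X_0 = k]. Boundary: v_0 = v_68 = 0. Recurrence: v_k = 1 + (v_{k-1} + v_{k+1})/2 for 1 ≤ k ≤ 67. The particular solution to v_k − (v_{k-1} + v_{k+1})/2 = 1 is v_k = −k^2. Adding homogeneous solution A + B k and matching boundaries gives v_k = k (68 − k). Substituting k = 8: v_8 = 8 · 60 = 480.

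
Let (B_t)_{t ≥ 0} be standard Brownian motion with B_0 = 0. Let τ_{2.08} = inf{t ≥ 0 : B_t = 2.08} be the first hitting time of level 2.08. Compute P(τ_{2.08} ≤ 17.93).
P(τ_{2.08} ≤ 17.93) = 2(1 − Φ(2.08/√17.93)) = 2(1 − Φ(0.4912)) ≈ 0.6233

By the reflection principle for standard BM, P(τ_b ≤ t) = 2 · P(B_t ≥ b). Since B_t ~ N(0, t), P(B_t ≥ 2.08) = 1 − Φ(2.08/√t) = 1 − Φ(2.08/√17.93) = 1 − Φ(0.4912) ≈ 0.31164. Doubling: P(τ_{2.08} ≤ 17.93) ≈ 2 · 0.31164 = 0.62328 ≈ 0.6233.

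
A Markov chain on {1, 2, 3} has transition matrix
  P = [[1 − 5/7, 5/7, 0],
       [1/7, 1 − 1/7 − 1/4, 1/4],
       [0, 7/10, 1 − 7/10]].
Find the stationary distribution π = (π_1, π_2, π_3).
π = (14/109, 70/109, 25/109)

This is a birth-death chain on three states, which satisfies detailed balance: π_1 · P_{12} = π_2 · P_{21} and π_2 · P_{23} = π_3 · P_{32}.
From π_1 · 5/7 = π_2 · 1/7: π_2/π_1 = (5/7)/(1/7) = 5.
From π_2 · 1/4 = π_3 · 7/10: π_3/π_2 = (1/4)/(7/10) = 5/14.
Take π_1 proportional to 1; then unnormalized π = (1, 5, 25/14). Normalize by dividing by the sum 109/14:
  π = (14/109, 70/109, 25/109).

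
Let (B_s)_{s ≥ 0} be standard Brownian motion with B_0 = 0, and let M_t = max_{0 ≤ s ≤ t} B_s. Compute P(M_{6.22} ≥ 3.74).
P(M_{6.22} ≥ 3.74) = 2·P(B_{6.22} ≥ 3.74) = 2(1 − Φ(3.74/√6.22)) ≈ 0.1337

By the reflection principle for Brownian motion, P(M_t ≥ a) = 2 · P(B_t ≥ a) for a ≥ 0. Since B_t ~ N(0, t), P(B_t ≥ 3.74) = 1 − Φ(3.74/√t) = 1 − Φ(3.74/√6.22) = 1 − Φ(1.4996). So
  P(M_{6.22} ≥ 3.74) = 2(1 − Φ(1.4996)) ≈ 0.1337.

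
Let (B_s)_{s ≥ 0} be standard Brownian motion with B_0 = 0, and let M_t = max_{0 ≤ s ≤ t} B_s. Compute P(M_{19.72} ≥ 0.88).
P(M_{19.72} ≥ 0.88) = 2·P(B_{19.72} ≥ 0.88) = 2(1 − Φ(0.88/√19.72)) ≈ 0.8429

By the reflection principle for Brownian motion, P(M_t ≥ a) = 2 · P(B_t ≥ a) for a ≥ 0. Since B_t ~ N(0, t), P(B_t ≥ 0.88) = 1 − Φ(0.88/√t) = 1 − Φ(0.88/√19.72) = 1 − Φ(0.1982). So
  P(M_{19.72} ≥ 0.88) = 2(1 − Φ(0.1982)) ≈ 0.8429.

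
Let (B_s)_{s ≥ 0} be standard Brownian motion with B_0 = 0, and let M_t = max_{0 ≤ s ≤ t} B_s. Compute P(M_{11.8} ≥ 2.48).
P(M_{11.8} ≥ 2.48) = 2·P(B_{11.8} ≥ 2.48) = 2(1 − Φ(2.48/√11.8)) ≈ 0.4703

By the reflection principle for Brownian motion, P(M_t ≥ a) = 2 · P(B_t ≥ a) for a ≥ 0. Since B_t ~ N(0, t), P(B_t ≥ 2.48) = 1 − Φ(2.48/√t) = 1 − Φ(2.48/√11.8) = 1 − Φ(0.7220). So
  P(M_{11.8} ≥ 2.48) = 2(1 − Φ(0.7220)) ≈ 0.4703.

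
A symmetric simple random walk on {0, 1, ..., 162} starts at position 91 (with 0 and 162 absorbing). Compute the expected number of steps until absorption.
E[τ | X_0 = 91] = 6461

Let v_k = E[τ | X_0 = k]. Boundary: v_0 = v_162 = 0. Recurrence: v_k = 1 + (v_{k-1} + v_{k+1})/2 for 1 ≤ k ≤ 161. The particular solution to v_k − (v_{k-1} + v_{k+1})/2 = 1 is v_k = −k^2. Adding homogeneous solution A + B k and matching boundaries gives v_k = k (162 − k). Substituting k = 91: v_91 = 91 · 71 = 6461.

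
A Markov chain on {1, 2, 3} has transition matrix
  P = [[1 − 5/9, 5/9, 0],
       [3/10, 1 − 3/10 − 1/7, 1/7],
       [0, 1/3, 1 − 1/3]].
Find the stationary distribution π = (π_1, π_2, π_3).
π = (189/689, 350/689, 150/689)

This is a birth-death chain on three states, which satisfies detailed balance: π_1 · P_{12} = π_2 · P_{21} and π_2 · P_{23} = π_3 · P_{32}.
From π_1 · 5/9 = π_2 · 3/10: π_2/π_1 = (5/9)/(3/10) = 50/27.
From π_2 · 1/7 = π_3 · 1/3: π_3/π_2 = (1/7)/(1/3) = 3/7.
Take π_1 proportional to 1; then unnormalized π = (1, 50/27, 50/63). Normalize by dividing by the sum 689/189:
  π = (189/689, 350/689, 150/689).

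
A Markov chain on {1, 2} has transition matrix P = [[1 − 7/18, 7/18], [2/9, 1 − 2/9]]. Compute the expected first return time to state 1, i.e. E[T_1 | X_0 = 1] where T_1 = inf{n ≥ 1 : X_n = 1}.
E[T_1 | X_0 = 1] = 1/π_1 = 11/4

For an irreducible recurrent Markov chain with stationary distribution π, E[T_i | X_0 = i] = 1/π_i (Kac's formula). Here π_1 = (2/9)/(7/18 + 2/9) = (2/9)/(11/18) = 4/11, so E[T_1 | X_0 = 1] = 1/π_1 = (7/18 + 2/9)/(2/9) = (11/18)/(2/9) = 11/4.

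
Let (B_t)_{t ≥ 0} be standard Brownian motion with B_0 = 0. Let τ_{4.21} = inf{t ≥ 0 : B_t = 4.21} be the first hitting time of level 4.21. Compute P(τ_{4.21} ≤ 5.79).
P(τ_{4.21} ≤ 5.79) = 2(1 − Φ(4.21/√5.79)) = 2(1 − Φ(1.7496)) ≈ 0.0802

By the reflection principle for standard BM, P(τ_b ≤ t) = 2 · P(B_t ≥ b). Since B_t ~ N(0, t), P(B_t ≥ 4.21) = 1 − Φ(4.21/√t) = 1 − Φ(4.21/√5.79) = 1 − Φ(1.7496) ≈ 0.04009. Doubling: P(τ_{4.21} ≤ 5.79) ≈ 2 · 0.04009 = 0.08018 ≈ 0.0802.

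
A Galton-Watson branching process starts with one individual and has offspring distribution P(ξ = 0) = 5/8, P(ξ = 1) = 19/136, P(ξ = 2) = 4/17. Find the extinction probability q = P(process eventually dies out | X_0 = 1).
q = 1

Mean offspring μ = 0·5/8 + 1·19/136 + 2·4/17 = 83/136 ≤ 1. For μ ≤ 1 with offspring not concentrated at 1, the Galton-Watson process goes extinct almost surely, so q = 1.
(Algebraic check: The pgf is f(s) = 5/8 + 19/136·s + 4/17·s². The extinction probability q is the smallest fixed point of f in [0, 1]. Setting s = f(s):
  4/17·s² + (19/136 − 1)·s + 5/8 = 0
  4/17·s² − (5/8 + 4/17)·s + 5/8 = 0
which factors as (s − 1)·(4/17·s − 5/8) = 0, giving roots s = 1 and s = (5/8)/(4/17) = 85/32. Since 85/32 ≥ 1, the smallest root in [0, 1] is s = 1.)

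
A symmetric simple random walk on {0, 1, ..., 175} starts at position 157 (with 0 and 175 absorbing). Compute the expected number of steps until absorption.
E[τ | X_0 = 157] = 2826

Let v_k = E[τ | X_0 = k]. Boundary: v_0 = v_175 = 0. Recurrence: v_k = 1 + (v_{k-1} + v_{k+1})/2 for 1 ≤ k ≤ 174. The particular solution to v_k − (v_{k-1} + v_{k+1})/2 = 1 is v_k = −k^2. Adding homogeneous solution A + B k and matching boundaries gives v_k = k (175 − k). Substituting k = 157: v_157 = 157 · 18 = 2826.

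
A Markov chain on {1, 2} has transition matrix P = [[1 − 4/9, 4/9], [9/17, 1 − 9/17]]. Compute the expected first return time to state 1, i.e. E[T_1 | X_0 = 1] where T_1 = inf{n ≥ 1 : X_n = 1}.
E[T_1 | X_0 = 1] = 1/π_1 = 149/81

For an irreducible recurrent Markov chain with stationary distribution π, E[T_i | X_0 = i] = 1/π_i (Kac's formula). Here π_1 = (9/17)/(4/9 + 9/17) = (9/17)/(149/153) = 81/149, so E[T_1 | X_0 = 1] = 1/π_1 = (4/9 + 9/17)/(9/17) = (149/153)/(9/17) = 149/81.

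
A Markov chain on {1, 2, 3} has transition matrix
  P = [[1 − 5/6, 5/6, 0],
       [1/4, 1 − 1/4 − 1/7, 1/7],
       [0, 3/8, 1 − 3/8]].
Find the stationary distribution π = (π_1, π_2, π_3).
π = (63/353, 210/353, 80/353)

This is a birth-death chain on three states, which satisfies detailed balance: π_1 · P_{12} = π_2 · P_{21} and π_2 · P_{23} = π_3 · P_{32}.
From π_1 · 5/6 = π_2 · 1/4: π_2/π_1 = (5/6)/(1/4) = 10/3.
From π_2 · 1/7 = π_3 · 3/8: π_3/π_2 = (1/7)/(3/8) = 8/21.
Take π_1 proportional to 1; then unnormalized π = (1, 10/3, 80/63). Normalize by dividing by the sum 353/63:
  π = (63/353, 210/353, 80/353).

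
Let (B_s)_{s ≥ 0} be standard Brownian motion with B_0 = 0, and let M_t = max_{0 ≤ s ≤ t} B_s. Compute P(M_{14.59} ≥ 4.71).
P(M_{14.59} ≥ 4.71) = 2·P(B_{14.59} ≥ 4.71) = 2(1 − Φ(4.71/√14.59)) ≈ 0.2175

By the reflection principle for Brownian motion, P(M_t ≥ a) = 2 · P(B_t ≥ a) for a ≥ 0. Since B_t ~ N(0, t), P(B_t ≥ 4.71) = 1 − Φ(4.71/√t) = 1 − Φ(4.71/√14.59) = 1 − Φ(1.2331). So
  P(M_{14.59} ≥ 4.71) = 2(1 − Φ(1.2331)) ≈ 0.2175.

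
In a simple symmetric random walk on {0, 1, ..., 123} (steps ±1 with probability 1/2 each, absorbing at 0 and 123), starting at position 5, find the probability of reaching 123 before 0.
P(hit 123 before 0) = 5/123

Let u_k = P(hit 123 before 0 | start at k). Then u_0 = 0, u_123 = 1, and u_k = u_{k-1}/2 + u_{k+1}/2 for 1 ≤ k ≤ 122. This harmonic recurrence is solved by u_k = k/123, giving u_5 = 5/123.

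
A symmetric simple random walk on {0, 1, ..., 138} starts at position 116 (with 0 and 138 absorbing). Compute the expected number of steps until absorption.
E[τ | X_0 = 116] = 2552

Let v_k = E[τ | X_0 = k]. Boundary: v_0 = v_138 = 0. Recurrence: v_k = 1 + (v_{k-1} + v_{k+1})/2 for 1 ≤ k ≤ 137. The particular solution to v_k − (v_{k-1} + v_{k+1})/2 = 1 is v_k = −k^2. Adding homogeneous solution A + B k and matching boundaries gives v_k = k (138 − k). Substituting k = 116: v_116 = 116 · 22 = 2552.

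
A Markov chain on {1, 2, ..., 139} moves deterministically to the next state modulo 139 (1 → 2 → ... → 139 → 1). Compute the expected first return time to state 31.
E[T_31 | X_0 = 31] = 139

The chain cycles deterministically, so starting at state 31 it returns in exactly 139 steps. Equivalently, the stationary distribution is uniform π_j = 1/139 for every state j, so by Kac's formula E[T_31] = 1/π_31 = 139.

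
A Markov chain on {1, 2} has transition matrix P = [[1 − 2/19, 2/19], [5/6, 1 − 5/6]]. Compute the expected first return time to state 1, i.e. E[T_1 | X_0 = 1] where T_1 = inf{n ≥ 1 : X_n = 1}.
E[T_1 | X_0 = 1] = 1/π_1 = 107/95

For an irreducible recurrent Markov chain with stationary distribution π, E[T_i | X_0 = i] = 1/π_i (Kac's formula). Here π_1 = (5/6)/(2/19 + 5/6) = (5/6)/(107/114) = 95/107, so E[T_1 | X_0 = 1] = 1/π_1 = (2/19 + 5/6)/(5/6) = (107/114)/(5/6) = 107/95.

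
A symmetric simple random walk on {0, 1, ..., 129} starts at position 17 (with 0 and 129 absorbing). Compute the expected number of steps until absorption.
E[τ | X_0 = 17] = 1904

Let v_k = E[τ | X_0 = k]. Boundary: v_0 = v_129 = 0. Recurrence: v_k = 1 + (v_{k-1} + v_{k+1})/2 for 1 ≤ k ≤ 128. The particular solution to v_k − (v_{k-1} + v_{k+1})/2 = 1 is v_k = −k^2. Adding homogeneous solution A + B k and matching boundaries gives v_k = k (129 − k). Substituting k = 17: v_17 = 17 · 112 = 1904.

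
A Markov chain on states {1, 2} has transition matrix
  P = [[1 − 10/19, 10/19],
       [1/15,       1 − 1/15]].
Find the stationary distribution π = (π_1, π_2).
π_1 = 19/169, π_2 = 150/169

Solve πP = π with π_1 + π_2 = 1. From πP = π: π_1 · (1 − 10/19) + π_2 · 1/15 = π_1 ⇒ π_2 · 1/15 = π_1 · 10/19 ⇒ π_2/π_1 = (10/19)/(1/15) = 150/19. Together with π_1 + π_2 = 1:
  π_1 = (1/15)/(10/19 + 1/15) = (1/15)/(169/285) = 19/169,
  π_2 = (10/19)/(10/19 + 1/15) = (10/19)/(169/285) = 150/169.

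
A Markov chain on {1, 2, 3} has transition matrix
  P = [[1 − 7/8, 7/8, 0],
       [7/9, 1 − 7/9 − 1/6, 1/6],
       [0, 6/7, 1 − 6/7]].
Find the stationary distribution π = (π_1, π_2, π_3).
π = (32/75, 12/25, 7/75)

This is a birth-death chain on three states, which satisfies detailed balance: π_1 · P_{12} = π_2 · P_{21} and π_2 · P_{23} = π_3 · P_{32}.
From π_1 · 7/8 = π_2 · 7/9: π_2/π_1 = (7/8)/(7/9) = 9/8.
From π_2 · 1/6 = π_3 · 6/7: π_3/π_2 = (1/6)/(6/7) = 7/36.
Take π_1 proportional to 1; then unnormalized π = (1, 9/8, 7/32). Normalize by dividing by the sum 75/32:
  π = (32/75, 12/25, 7/75).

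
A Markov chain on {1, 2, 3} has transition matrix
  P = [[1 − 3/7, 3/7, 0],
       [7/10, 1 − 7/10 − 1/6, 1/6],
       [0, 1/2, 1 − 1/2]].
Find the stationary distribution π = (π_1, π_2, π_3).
π = (49/89, 30/89, 10/89)

This is a birth-death chain on three states, which satisfies detailed balance: π_1 · P_{12} = π_2 · P_{21} and π_2 · P_{23} = π_3 · P_{32}.
From π_1 · 3/7 = π_2 · 7/10: π_2/π_1 = (3/7)/(7/10) = 30/49.
From π_2 · 1/6 = π_3 · 1/2: π_3/π_2 = (1/6)/(1/2) = 1/3.
Take π_1 proportional to 1; then unnormalized π = (1, 30/49, 10/49). Normalize by dividing by the sum 89/49:
  π = (49/89, 30/89, 10/89).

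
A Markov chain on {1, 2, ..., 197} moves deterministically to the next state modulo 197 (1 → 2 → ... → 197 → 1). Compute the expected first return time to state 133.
E[T_133 | X_0 = 133] = 197

The chain cycles deterministically, so starting at state 133 it returns in exactly 197 steps. Equivalently, the stationary distribution is uniform π_j = 1/197 for every state j, so by Kac's formula E[T_133] = 1/π_133 = 197.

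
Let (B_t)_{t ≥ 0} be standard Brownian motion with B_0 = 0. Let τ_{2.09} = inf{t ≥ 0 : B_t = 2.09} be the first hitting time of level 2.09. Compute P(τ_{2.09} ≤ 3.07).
P(τ_{2.09} ≤ 3.07) = 2(1 − Φ(2.09/√3.07)) = 2(1 − Φ(1.1928)) ≈ 0.2329

By the reflection principle for standard BM, P(τ_b ≤ t) = 2 · P(B_t ≥ b). Since B_t ~ N(0, t), P(B_t ≥ 2.09) = 1 − Φ(2.09/√t) = 1 − Φ(2.09/√3.07) = 1 − Φ(1.1928) ≈ 0.11647. Doubling: P(τ_{2.09} ≤ 3.07) ≈ 2 · 0.11647 = 0.23294 ≈ 0.2329.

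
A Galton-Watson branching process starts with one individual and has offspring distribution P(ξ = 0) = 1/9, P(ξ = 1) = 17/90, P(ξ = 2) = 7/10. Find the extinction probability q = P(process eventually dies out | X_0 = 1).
q = 10/63

The pgf is f(s) = 1/9 + 17/90·s + 7/10·s². The extinction probability q is the smallest fixed point of f in [0, 1]. Setting s = f(s):
  7/10·s² + (17/90 − 1)·s + 1/9 = 0
  7/10·s² − (1/9 + 7/10)·s + 1/9 = 0
which factors as (s − 1)·(7/10·s − 1/9) = 0, giving roots s = 1 and s = (1/9)/(7/10) = 10/63.
Mean offspring μ = 17/90 + 2·7/10 = 143/90 > 1 (supercritical), so q < 1. The extinction probability is the smaller root: q = (1/9)/(7/10) = 10/63.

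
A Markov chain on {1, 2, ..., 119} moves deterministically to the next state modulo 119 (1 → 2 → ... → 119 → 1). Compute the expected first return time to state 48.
E[T_48 | X_0 = 48] = 119

The chain cycles deterministically, so starting at state 48 it returns in exactly 119 steps. Equivalently, the stationary distribution is uniform π_j = 1/119 for every state j, so by Kac's formula E[T_48] = 1/π_48 = 119.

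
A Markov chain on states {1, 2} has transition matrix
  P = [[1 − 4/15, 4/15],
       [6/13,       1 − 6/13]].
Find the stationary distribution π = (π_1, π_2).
π_1 = 45/71, π_2 = 26/71

Solve πP = π with π_1 + π_2 = 1. From πP = π: π_1 · (1 − 4/15) + π_2 · 6/13 = π_1 ⇒ π_2 · 6/13 = π_1 · 4/15 ⇒ π_2/π_1 = (4/15)/(6/13) = 26/45. Together with π_1 + π_2 = 1:
  π_1 = (6/13)/(4/15 + 6/13) = (6/13)/(142/195) = 45/71,
  π_2 = (4/15)/(4/15 + 6/13) = (4/15)/(142/195) = 26/71.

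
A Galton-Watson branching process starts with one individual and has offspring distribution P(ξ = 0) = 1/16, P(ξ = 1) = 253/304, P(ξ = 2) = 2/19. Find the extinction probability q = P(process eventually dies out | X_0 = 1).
q = 19/32

The pgf is f(s) = 1/16 + 253/304·s + 2/19·s². The extinction probability q is the smallest fixed point of f in [0, 1]. Setting s = f(s):
  2/19·s² + (253/304 − 1)·s + 1/16 = 0
  2/19·s² − (1/16 + 2/19)·s + 1/16 = 0
which factors as (s − 1)·(2/19·s − 1/16) = 0, giving roots s = 1 and s = (1/16)/(2/19) = 19/32.
Mean offspring μ = 253/304 + 2·2/19 = 317/304 > 1 (supercritical), so q < 1. The extinction probability is the smaller root: q = (1/16)/(2/19) = 19/32.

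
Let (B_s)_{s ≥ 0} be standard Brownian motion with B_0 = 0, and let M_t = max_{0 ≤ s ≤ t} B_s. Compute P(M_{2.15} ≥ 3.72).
P(M_{2.15} ≥ 3.72) = 2·P(B_{2.15} ≥ 3.72) = 2(1 − Φ(3.72/√2.15)) ≈ 0.0112

By the reflection principle for Brownian motion, P(M_t ≥ a) = 2 · P(B_t ≥ a) for a ≥ 0. Since B_t ~ N(0, t), P(B_t ≥ 3.72) = 1 − Φ(3.72/√t) = 1 − Φ(3.72/√2.15) = 1 − Φ(2.5370). So
  P(M_{2.15} ≥ 3.72) = 2(1 − Φ(2.5370)) ≈ 0.0112.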